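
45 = 45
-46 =-46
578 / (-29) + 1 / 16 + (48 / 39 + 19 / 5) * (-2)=-902691 / 30160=-29.93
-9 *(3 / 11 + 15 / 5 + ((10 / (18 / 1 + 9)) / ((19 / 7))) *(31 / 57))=-1076546 / 35739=-30.12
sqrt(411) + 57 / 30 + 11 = 129 / 10 + sqrt(411) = 33.17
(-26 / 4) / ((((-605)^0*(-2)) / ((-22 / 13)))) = -11 / 2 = -5.50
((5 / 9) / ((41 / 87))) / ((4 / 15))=725 / 164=4.42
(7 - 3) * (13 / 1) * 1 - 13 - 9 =30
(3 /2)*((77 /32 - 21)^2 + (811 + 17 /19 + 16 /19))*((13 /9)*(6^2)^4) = 640808668773 /152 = 4215846505.09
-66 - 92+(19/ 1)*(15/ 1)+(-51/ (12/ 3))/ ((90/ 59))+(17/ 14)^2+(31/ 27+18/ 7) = 6553387/ 52920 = 123.84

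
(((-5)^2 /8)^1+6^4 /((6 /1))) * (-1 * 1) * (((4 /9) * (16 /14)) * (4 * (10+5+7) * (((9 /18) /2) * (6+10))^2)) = -9872896 /63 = -156712.63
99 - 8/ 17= 1675/ 17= 98.53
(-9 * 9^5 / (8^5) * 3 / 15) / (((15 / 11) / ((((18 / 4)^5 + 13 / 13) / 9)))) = -12791804553 / 26214400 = -487.97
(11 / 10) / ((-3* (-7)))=0.05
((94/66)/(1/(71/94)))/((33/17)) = 1207/2178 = 0.55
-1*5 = -5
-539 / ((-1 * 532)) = 77 / 76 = 1.01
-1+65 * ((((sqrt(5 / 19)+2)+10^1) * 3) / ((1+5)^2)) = 65 * sqrt(95) / 228+64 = 66.78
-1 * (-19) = 19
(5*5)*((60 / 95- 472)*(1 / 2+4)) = -1007550 / 19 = -53028.95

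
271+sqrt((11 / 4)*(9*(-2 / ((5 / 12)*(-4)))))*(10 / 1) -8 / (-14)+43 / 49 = 3*sqrt(330)+13350 / 49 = 326.95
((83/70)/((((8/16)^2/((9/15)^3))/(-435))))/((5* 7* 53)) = -389934/1623125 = -0.24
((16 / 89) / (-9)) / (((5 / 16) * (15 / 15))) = -256 / 4005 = -0.06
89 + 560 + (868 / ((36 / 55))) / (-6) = 23111 / 54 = 427.98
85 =85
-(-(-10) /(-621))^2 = -100 /385641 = -0.00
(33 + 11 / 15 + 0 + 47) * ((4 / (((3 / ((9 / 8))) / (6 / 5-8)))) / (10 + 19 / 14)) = -288218 / 3975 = -72.51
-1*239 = -239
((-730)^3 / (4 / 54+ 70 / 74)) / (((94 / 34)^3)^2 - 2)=-857858.46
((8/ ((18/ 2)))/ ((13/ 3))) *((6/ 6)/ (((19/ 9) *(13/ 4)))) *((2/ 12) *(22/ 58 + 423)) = 196448/ 93119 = 2.11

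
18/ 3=6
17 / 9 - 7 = -46 / 9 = -5.11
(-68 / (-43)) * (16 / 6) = 544 / 129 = 4.22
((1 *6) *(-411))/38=-1233/19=-64.89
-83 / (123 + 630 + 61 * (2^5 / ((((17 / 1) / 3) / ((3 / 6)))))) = -1411 / 15729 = -0.09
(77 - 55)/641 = 0.03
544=544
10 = 10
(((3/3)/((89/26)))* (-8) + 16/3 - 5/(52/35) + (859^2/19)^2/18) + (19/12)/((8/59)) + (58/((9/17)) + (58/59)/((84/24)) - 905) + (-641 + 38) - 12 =4162639472068342787/49680173088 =83788747.37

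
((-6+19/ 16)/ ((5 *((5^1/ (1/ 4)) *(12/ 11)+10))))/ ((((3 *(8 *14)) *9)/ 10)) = -121/ 1209600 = -0.00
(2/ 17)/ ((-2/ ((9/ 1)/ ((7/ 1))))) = -9/ 119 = -0.08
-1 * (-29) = 29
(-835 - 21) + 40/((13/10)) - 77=-11729/13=-902.23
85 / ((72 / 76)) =1615 / 18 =89.72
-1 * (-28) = 28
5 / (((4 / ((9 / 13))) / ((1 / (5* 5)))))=9 / 260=0.03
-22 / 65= -0.34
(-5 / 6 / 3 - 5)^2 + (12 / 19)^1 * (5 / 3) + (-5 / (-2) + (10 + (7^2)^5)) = 1738917887749 / 6156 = 282475290.41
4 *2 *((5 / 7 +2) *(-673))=-102296 / 7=-14613.71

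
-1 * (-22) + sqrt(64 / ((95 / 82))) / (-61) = 22 - 8 * sqrt(7790) / 5795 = 21.88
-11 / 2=-5.50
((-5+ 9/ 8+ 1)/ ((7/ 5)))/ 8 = -115/ 448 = -0.26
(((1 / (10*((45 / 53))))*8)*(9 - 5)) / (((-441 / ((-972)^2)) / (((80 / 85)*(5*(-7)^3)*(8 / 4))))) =2215600128 / 85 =26065883.86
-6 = -6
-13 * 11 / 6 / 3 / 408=-143 / 7344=-0.02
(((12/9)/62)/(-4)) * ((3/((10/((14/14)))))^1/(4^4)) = -1/158720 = -0.00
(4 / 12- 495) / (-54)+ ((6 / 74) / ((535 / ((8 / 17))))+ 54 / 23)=7214926312 / 626927445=11.51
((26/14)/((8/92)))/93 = 299/1302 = 0.23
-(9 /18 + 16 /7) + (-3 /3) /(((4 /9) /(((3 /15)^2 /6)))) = -3921 /1400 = -2.80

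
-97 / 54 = -1.80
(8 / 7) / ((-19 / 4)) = -32 / 133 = -0.24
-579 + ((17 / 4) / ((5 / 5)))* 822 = 5829 / 2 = 2914.50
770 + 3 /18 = 4621 /6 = 770.17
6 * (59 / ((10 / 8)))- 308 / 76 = 26519 / 95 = 279.15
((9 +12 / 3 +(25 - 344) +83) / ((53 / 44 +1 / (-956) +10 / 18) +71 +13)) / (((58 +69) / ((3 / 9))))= -1758801 / 257701415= -0.01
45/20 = 9/4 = 2.25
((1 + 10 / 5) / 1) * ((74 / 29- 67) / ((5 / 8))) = -44856 / 145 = -309.35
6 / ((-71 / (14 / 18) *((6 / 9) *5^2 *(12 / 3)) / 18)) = -63 / 3550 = -0.02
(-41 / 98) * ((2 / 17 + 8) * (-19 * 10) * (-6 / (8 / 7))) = -806265 / 238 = -3387.67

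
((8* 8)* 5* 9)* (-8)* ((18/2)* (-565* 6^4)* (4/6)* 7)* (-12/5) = -1700577607680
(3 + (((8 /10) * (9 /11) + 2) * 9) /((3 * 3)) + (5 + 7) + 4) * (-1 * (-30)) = 7146 /11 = 649.64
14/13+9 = 131/13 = 10.08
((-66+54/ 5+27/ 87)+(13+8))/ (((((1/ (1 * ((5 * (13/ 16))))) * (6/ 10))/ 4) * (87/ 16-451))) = 2.06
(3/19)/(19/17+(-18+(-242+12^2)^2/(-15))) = -765/3183887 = -0.00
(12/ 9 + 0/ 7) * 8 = 10.67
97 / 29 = 3.34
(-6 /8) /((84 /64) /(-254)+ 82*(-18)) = 1016 /1999495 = 0.00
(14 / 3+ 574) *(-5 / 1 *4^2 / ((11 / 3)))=-12625.45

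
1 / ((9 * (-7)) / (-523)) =523 / 63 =8.30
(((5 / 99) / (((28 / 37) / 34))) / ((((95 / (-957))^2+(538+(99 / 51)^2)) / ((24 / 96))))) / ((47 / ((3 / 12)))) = 8408280155 / 1509694165098112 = 0.00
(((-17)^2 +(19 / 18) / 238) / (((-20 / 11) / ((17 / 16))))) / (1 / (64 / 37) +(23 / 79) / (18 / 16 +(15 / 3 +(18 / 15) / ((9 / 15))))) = -13986759215 / 50846292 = -275.08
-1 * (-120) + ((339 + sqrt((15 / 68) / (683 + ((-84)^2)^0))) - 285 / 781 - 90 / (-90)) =sqrt(4845) / 3876 + 358975 / 781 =459.65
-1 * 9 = -9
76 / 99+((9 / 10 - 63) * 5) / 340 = -9799 / 67320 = -0.15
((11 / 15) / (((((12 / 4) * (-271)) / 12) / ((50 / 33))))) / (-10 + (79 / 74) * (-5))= 592 / 553653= 0.00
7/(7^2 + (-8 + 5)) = 7/46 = 0.15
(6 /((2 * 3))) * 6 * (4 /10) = 12 /5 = 2.40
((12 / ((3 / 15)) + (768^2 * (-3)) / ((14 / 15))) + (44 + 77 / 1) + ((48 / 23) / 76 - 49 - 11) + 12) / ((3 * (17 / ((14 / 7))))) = -11598075098 / 156009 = -74342.35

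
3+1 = 4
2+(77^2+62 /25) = 148337 /25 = 5933.48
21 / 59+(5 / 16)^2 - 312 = -4705597 / 15104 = -311.55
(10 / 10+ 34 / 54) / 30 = 0.05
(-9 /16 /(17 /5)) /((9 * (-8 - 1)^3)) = 5 /198288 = 0.00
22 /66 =1 /3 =0.33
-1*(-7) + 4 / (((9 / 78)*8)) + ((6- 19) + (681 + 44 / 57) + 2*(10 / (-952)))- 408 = 1230365 / 4522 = 272.08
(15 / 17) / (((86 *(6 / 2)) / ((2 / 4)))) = 5 / 2924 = 0.00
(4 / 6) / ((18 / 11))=11 / 27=0.41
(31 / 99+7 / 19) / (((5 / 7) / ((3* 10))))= 17948 / 627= 28.63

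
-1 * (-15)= 15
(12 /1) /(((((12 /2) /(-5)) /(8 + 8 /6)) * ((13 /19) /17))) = -90440 /39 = -2318.97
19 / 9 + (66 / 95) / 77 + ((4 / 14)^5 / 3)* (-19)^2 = 33758609 / 14369985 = 2.35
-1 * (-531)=531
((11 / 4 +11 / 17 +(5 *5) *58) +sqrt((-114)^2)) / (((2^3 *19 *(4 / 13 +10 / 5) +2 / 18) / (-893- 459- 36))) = -4327163217 / 697901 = -6200.25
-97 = -97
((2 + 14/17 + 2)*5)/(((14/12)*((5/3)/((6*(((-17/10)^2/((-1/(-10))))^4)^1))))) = 454244911011/8750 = 51913704.12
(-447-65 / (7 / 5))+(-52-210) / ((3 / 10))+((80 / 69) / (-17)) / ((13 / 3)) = -145893946 / 106743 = -1366.78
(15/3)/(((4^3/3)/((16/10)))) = 0.38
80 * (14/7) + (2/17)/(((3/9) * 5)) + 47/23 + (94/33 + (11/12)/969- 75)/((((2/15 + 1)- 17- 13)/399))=43183463391/37246660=1159.39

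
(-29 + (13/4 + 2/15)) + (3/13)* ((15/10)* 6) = -18361/780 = -23.54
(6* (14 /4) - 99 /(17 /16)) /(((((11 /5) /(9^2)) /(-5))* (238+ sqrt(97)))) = 3865050 /69113 - 276075* sqrt(97) /1174921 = 53.61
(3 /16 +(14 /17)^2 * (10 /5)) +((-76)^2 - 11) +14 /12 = 80009681 /13872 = 5767.71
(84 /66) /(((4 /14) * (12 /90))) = 735 /22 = 33.41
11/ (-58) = -11/ 58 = -0.19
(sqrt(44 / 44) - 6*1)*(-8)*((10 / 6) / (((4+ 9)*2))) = 100 / 39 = 2.56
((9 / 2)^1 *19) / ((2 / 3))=513 / 4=128.25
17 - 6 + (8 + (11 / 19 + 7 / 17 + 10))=9687 / 323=29.99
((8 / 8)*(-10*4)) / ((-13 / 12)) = 480 / 13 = 36.92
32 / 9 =3.56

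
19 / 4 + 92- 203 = -425 / 4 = -106.25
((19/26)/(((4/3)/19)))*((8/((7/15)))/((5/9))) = 29241/91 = 321.33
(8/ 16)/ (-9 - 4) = -0.04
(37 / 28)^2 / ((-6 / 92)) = -31487 / 1176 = -26.77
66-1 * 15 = 51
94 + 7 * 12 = 178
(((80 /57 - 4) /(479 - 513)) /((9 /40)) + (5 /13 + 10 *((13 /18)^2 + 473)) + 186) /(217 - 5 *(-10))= 3348090673 /181623546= 18.43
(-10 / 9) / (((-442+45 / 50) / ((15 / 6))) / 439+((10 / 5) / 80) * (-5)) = 878000 / 416367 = 2.11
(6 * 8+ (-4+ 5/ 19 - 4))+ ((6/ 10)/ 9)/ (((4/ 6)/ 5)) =1549/ 38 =40.76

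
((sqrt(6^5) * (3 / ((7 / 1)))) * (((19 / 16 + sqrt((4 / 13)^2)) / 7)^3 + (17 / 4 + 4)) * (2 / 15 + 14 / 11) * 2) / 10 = 6654130131843 * sqrt(6) / 185679894400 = 87.78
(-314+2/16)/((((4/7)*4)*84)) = -837/512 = -1.63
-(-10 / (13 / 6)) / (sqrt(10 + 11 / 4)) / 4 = 10 * sqrt(51) / 221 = 0.32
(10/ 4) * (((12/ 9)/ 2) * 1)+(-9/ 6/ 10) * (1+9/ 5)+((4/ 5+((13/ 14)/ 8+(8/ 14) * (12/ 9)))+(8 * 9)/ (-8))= -6.08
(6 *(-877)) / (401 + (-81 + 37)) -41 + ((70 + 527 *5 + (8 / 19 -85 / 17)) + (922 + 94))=8276801 / 2261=3660.68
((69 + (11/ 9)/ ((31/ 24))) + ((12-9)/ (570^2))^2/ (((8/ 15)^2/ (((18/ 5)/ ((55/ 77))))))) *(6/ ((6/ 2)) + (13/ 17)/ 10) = 95760496342868227/ 659320003200000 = 145.24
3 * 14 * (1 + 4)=210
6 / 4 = 3 / 2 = 1.50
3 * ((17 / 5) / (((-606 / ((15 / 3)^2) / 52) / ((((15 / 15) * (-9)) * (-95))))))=-1889550 / 101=-18708.42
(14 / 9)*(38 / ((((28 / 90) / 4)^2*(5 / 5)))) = 68400 / 7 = 9771.43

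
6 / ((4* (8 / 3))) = 9 / 16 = 0.56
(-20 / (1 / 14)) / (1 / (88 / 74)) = -12320 / 37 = -332.97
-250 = -250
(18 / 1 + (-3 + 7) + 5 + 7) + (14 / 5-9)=139 / 5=27.80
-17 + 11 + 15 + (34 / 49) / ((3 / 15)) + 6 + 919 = 45936 / 49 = 937.47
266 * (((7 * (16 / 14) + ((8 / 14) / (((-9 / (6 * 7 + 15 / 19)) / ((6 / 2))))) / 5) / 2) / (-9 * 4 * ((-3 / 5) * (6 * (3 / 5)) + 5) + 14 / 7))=-10590 / 1253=-8.45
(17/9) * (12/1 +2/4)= 425/18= 23.61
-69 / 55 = -1.25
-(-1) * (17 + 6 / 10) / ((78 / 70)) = 616 / 39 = 15.79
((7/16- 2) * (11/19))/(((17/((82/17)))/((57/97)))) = -33825/224264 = -0.15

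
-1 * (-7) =7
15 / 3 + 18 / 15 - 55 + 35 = -69 / 5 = -13.80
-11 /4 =-2.75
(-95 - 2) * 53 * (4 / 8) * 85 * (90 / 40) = -3932865 / 8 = -491608.12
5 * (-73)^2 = 26645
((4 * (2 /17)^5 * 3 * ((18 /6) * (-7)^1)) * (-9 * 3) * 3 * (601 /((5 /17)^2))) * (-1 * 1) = -392563584 /122825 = -3196.12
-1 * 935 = -935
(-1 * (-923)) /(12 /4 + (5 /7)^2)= 45227 /172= 262.95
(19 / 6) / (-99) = -19 / 594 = -0.03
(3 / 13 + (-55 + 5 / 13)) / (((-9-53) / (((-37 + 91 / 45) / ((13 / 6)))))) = -1112818 / 78585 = -14.16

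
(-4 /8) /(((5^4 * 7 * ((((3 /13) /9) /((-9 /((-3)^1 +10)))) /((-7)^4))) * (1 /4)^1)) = 34398 /625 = 55.04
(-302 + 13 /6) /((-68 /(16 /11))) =3598 /561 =6.41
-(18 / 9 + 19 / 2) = -23 / 2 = -11.50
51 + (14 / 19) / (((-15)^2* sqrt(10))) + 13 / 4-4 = 50.25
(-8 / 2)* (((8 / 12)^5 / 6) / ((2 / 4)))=-128 / 729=-0.18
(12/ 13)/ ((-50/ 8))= -48/ 325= -0.15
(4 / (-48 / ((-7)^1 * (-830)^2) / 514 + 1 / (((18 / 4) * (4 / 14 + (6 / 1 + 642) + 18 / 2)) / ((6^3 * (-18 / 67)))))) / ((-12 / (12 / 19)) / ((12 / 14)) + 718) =-15281795208148 / 52155958531811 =-0.29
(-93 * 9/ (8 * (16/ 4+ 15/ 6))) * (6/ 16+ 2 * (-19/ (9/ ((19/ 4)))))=10137/ 32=316.78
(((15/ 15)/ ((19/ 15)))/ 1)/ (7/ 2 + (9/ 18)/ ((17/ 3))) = 255/ 1159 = 0.22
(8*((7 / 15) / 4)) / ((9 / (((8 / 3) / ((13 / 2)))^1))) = 224 / 5265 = 0.04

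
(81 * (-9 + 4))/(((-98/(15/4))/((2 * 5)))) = 30375/196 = 154.97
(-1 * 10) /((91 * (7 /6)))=-60 /637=-0.09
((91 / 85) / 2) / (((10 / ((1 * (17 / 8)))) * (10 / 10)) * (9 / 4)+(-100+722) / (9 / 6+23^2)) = 13793 / 303040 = 0.05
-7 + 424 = 417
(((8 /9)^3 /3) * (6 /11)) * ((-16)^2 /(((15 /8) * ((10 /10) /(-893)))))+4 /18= -1872730006 /120285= -15569.11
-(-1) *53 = 53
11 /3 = 3.67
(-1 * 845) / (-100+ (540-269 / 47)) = -39715 / 20411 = -1.95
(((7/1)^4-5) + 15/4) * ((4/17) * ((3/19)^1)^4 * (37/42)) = 9589401/31016398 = 0.31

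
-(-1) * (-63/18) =-7/2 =-3.50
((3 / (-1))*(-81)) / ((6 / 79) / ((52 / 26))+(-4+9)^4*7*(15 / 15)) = 19197 / 345628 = 0.06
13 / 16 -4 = -51 / 16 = -3.19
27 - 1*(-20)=47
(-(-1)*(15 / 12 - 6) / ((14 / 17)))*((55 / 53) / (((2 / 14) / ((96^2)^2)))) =-188608020480 / 53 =-3558641895.85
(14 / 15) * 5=4.67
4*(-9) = -36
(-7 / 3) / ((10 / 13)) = -91 / 30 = -3.03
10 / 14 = 5 / 7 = 0.71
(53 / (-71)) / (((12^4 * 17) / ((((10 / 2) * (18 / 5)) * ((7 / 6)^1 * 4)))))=-371 / 2085696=-0.00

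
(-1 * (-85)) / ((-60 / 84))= -119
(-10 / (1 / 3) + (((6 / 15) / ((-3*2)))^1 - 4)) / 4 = -8.52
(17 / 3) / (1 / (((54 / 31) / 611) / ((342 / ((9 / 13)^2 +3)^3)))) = 3456057024 / 1737067196111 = 0.00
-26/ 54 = -13/ 27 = -0.48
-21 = -21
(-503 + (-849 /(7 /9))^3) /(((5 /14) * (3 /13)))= -2319819050900 /147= -15781081978.91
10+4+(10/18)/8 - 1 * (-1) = 1085/72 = 15.07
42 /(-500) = -21 /250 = -0.08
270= 270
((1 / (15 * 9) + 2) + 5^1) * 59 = 55814 / 135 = 413.44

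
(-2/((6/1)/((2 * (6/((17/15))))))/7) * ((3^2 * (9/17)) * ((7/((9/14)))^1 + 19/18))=-58050/2023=-28.70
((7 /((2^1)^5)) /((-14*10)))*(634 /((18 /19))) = -6023 /5760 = -1.05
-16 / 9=-1.78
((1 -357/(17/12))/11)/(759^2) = -251/6336891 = -0.00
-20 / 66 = -10 / 33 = -0.30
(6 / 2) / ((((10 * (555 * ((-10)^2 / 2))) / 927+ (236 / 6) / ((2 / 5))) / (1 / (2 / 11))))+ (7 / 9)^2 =12868687 / 19907370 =0.65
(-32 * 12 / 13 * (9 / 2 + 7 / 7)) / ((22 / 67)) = -494.77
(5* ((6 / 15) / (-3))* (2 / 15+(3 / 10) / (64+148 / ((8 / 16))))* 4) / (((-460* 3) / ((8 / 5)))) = 7 / 16875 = 0.00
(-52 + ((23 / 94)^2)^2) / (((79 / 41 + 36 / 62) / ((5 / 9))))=-8599617247535 / 746474080656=-11.52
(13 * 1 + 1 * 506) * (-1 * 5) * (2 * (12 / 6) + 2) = -15570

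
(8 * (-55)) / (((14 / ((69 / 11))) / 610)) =-120257.14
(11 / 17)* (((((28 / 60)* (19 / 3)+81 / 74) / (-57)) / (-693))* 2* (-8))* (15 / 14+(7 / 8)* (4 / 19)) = -18018632 / 13518552915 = -0.00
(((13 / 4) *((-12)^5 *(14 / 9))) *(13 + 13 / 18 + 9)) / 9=-9528064 / 3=-3176021.33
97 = 97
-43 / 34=-1.26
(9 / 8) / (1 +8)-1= -0.88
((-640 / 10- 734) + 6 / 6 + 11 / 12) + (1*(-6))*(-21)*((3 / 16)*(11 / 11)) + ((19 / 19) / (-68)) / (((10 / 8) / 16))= -1576199 / 2040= -772.65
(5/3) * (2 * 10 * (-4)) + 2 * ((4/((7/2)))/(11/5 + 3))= -36280/273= -132.89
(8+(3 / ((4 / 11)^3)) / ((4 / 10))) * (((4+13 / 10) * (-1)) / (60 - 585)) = 1112417 / 672000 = 1.66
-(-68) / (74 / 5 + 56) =170 / 177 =0.96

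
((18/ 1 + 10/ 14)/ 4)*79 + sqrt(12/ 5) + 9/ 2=2*sqrt(15)/ 5 + 10475/ 28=375.66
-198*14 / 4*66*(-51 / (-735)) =-111078 / 35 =-3173.66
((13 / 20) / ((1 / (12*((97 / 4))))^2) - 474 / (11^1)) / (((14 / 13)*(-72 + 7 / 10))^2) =10224418035 / 1096043564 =9.33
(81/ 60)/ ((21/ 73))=657/ 140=4.69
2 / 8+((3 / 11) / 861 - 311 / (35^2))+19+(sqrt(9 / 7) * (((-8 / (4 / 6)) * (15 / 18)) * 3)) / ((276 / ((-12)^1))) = 90 * sqrt(7) / 161+41980231 / 2209900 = 20.48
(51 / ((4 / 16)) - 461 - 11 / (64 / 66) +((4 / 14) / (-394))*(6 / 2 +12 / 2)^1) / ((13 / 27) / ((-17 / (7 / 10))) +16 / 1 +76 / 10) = -11.38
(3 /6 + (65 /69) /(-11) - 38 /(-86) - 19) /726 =-0.02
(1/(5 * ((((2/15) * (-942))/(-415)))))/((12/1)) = 415/7536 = 0.06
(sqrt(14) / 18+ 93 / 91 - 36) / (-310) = 3183 / 28210 - sqrt(14) / 5580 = 0.11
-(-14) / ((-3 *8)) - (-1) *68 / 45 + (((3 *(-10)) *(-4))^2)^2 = 207360000.93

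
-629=-629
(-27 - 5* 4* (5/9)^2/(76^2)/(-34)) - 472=-499.00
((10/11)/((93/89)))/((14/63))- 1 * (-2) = 2017/341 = 5.91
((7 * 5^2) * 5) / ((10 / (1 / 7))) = 25 / 2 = 12.50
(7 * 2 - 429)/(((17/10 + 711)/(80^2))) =-26560000/7127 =-3726.67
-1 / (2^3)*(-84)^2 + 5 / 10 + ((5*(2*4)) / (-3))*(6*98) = -8721.50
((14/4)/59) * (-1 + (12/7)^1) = 5/118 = 0.04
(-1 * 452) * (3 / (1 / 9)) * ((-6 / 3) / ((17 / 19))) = 463752 / 17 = 27279.53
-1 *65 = -65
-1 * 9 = -9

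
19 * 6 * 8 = 912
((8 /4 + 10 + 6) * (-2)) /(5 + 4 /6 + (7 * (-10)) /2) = 27 /22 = 1.23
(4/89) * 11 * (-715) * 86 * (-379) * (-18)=-18457330320/89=-207385733.93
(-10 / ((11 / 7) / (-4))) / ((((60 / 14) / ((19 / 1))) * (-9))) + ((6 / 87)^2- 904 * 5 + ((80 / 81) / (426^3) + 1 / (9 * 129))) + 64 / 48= -4531.20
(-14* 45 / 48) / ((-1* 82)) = 105 / 656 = 0.16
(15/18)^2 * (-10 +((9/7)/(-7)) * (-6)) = -2725/441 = -6.18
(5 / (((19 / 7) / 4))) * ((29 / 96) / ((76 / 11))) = 0.32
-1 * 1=-1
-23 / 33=-0.70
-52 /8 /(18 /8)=-26 /9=-2.89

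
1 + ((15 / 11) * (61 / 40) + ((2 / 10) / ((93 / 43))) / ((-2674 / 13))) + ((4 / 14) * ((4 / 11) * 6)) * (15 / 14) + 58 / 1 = 2149751423 / 34815480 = 61.75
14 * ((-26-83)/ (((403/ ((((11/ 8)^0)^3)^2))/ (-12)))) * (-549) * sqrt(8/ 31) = -20106576 * sqrt(62)/ 12493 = -12672.64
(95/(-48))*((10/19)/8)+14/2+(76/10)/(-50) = 161227/24000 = 6.72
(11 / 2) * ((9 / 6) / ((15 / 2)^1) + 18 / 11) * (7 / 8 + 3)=3131 / 80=39.14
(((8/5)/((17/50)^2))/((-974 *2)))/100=-10/140743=-0.00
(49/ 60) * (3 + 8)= 539/ 60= 8.98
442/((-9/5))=-2210/9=-245.56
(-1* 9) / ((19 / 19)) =-9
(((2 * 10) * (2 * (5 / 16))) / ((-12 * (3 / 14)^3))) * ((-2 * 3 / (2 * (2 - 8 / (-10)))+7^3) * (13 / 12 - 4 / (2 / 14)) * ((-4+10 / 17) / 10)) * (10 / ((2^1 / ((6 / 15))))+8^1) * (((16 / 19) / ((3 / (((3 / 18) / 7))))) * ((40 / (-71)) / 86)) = 971761000 / 6676911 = 145.54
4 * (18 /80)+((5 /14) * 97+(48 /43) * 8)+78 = 184322 /1505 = 122.47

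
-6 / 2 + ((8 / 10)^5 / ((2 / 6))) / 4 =-8607 / 3125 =-2.75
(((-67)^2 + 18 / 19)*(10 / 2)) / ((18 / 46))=9810535 / 171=57371.55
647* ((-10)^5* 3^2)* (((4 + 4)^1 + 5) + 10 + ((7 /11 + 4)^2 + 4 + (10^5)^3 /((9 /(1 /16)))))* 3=-1467881250010250809200000 /121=-12131250000084717431404.96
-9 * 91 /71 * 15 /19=-12285 /1349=-9.11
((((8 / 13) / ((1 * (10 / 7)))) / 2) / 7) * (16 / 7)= 32 / 455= 0.07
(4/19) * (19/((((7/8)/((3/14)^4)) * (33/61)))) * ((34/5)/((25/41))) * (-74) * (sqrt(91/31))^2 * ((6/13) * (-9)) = 18348976656/102342625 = 179.29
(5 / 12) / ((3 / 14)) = 35 / 18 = 1.94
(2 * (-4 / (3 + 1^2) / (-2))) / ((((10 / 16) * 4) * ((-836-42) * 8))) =-1 / 17560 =-0.00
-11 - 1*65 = -76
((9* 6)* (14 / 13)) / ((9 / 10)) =840 / 13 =64.62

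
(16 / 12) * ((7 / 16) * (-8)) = -14 / 3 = -4.67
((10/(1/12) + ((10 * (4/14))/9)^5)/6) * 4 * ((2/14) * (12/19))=952764681280/131994060219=7.22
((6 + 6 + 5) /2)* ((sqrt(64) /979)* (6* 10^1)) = 4080 /979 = 4.17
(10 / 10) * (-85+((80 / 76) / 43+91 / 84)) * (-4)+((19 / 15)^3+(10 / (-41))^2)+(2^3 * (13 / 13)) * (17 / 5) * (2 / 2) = 1691182337818 / 4635147375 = 364.86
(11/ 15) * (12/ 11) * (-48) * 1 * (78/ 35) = -14976/ 175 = -85.58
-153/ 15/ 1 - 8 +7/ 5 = -84/ 5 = -16.80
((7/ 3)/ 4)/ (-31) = -7/ 372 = -0.02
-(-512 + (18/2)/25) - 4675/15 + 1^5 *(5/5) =15073/75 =200.97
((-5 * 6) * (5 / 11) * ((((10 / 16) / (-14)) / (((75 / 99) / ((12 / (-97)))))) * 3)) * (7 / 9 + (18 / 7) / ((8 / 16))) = -16785 / 9506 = -1.77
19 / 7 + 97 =698 / 7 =99.71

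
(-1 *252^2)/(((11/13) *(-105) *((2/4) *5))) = 78624/275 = 285.91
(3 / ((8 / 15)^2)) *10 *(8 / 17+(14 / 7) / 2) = 155.10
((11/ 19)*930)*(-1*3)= -30690/ 19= -1615.26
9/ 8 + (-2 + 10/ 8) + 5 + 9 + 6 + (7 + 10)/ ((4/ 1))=197/ 8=24.62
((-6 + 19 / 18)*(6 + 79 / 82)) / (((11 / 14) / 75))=-8893325 / 2706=-3286.52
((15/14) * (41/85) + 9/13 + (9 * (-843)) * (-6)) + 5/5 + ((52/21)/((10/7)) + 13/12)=4225818533/92820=45527.03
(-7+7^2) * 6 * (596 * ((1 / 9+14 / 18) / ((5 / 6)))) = 801024 / 5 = 160204.80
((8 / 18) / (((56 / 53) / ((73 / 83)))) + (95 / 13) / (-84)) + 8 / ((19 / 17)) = 38441329 / 5166252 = 7.44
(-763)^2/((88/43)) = 25033267/88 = 284468.94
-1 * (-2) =2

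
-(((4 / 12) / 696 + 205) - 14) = -398809 / 2088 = -191.00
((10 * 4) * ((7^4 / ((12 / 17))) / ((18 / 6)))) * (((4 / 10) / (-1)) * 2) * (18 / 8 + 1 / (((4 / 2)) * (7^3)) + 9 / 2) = -2204594 / 9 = -244954.89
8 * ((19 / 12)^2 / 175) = 361 / 3150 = 0.11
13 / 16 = 0.81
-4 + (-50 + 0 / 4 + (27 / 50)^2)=-53.71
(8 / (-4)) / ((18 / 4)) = -4 / 9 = -0.44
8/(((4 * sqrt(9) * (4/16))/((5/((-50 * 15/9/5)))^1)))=-4/5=-0.80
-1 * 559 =-559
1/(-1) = -1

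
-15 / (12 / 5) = -25 / 4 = -6.25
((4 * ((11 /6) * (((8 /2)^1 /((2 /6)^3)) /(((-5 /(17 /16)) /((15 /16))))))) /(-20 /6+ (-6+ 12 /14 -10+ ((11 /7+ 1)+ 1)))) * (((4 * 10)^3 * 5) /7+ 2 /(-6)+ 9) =2423979459 /5008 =484021.46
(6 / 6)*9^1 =9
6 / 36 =1 / 6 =0.17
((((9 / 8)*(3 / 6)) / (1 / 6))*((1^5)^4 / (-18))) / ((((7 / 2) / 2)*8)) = -3 / 224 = -0.01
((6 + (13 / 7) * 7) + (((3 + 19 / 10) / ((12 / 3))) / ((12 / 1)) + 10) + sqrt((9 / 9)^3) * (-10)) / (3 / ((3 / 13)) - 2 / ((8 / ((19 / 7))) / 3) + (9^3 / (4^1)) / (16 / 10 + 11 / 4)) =1861307 / 5150760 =0.36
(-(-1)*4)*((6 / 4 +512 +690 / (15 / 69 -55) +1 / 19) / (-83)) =-799528 / 33117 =-24.14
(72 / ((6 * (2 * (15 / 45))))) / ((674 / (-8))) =-72 / 337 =-0.21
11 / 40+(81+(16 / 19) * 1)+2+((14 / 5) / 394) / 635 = 7997199319 / 95072200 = 84.12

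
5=5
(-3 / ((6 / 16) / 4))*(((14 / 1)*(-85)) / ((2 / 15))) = 285600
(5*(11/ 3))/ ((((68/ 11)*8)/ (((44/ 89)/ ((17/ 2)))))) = 6655/ 308652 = 0.02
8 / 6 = 4 / 3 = 1.33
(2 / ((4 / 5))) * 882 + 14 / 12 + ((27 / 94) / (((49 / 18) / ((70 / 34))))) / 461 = 34129930691 / 15470238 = 2206.17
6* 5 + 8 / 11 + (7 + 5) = 470 / 11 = 42.73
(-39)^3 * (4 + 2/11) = -2728674/11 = -248061.27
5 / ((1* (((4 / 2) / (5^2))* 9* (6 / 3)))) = 125 / 36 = 3.47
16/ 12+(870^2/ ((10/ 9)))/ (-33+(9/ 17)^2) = -98428541/ 4728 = -20818.22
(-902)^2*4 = 3254416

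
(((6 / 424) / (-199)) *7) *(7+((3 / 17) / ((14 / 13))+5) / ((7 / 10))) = -8982 / 1255093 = -0.01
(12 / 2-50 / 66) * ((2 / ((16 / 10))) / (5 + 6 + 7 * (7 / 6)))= 173 / 506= 0.34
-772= -772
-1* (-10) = 10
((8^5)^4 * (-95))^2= 11996282661958865752956858719030109798400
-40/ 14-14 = -118/ 7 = -16.86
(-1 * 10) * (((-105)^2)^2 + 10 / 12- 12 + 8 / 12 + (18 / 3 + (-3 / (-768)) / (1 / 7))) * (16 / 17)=-155584794275 / 136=-1144005840.26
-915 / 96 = -305 / 32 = -9.53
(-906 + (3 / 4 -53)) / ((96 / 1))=-3833 / 384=-9.98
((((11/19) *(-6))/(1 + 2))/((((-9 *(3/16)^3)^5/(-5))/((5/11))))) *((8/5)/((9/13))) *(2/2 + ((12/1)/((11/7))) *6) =-617504757867427240345600/1593749874362283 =-387453996.26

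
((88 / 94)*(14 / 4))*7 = 1078 / 47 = 22.94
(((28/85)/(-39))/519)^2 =784/2960068635225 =0.00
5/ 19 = 0.26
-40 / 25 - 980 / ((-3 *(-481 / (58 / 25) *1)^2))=-138157256 / 86760375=-1.59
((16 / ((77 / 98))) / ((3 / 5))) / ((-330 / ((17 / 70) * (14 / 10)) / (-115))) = 21896 / 5445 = 4.02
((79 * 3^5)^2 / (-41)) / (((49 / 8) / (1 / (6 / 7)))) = -491366412 / 287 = -1712078.09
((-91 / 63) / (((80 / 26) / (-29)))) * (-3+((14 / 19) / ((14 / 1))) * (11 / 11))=-34307 / 855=-40.13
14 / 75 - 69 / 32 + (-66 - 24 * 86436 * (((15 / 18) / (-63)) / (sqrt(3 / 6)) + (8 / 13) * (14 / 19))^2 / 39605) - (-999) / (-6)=-2560058691830047 / 10438249442400 + 1229312 * sqrt(2) / 1956487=-244.37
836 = 836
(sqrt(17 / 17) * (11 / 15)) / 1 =11 / 15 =0.73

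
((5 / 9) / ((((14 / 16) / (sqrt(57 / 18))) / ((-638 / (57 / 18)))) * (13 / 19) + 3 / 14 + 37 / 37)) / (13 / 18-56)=-353405369856 / 42698860902785-45517472 * sqrt(114) / 42698860902785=-0.01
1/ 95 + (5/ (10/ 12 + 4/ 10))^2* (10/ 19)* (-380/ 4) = -106873631/ 130055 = -821.76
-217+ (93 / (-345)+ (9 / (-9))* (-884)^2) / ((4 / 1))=-89967291 / 460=-195581.07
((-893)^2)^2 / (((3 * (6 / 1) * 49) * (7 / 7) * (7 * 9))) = 635924907601 / 55566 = 11444496.77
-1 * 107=-107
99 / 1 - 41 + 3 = 61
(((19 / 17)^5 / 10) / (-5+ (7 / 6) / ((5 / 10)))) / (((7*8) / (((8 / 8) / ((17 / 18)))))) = -66854673 / 54068154560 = -0.00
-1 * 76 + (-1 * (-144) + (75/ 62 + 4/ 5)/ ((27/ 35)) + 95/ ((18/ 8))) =188873/ 1674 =112.83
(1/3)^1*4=4/3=1.33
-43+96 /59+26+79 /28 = -20735 /1652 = -12.55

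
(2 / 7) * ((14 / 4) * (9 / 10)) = 9 / 10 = 0.90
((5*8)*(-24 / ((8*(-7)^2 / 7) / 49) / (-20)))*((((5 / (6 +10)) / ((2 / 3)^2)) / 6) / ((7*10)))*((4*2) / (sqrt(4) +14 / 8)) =3 / 20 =0.15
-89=-89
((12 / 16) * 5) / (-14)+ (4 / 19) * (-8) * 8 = -13.74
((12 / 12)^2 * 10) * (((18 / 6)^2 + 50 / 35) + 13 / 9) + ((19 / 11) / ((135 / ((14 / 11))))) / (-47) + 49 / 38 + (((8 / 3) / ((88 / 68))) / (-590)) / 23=33260515052771 / 277126770690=120.02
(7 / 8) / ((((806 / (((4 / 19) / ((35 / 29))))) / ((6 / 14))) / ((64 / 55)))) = 1392 / 14739725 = 0.00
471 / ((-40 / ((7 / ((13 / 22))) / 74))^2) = 2792559 / 370177600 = 0.01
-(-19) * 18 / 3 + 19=133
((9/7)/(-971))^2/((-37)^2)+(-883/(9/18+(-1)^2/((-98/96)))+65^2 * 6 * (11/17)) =921949166380961107/50534126979679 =18244.09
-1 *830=-830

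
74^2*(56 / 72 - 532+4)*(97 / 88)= -3182337.30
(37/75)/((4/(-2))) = -37/150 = -0.25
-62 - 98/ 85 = -5368/ 85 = -63.15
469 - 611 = -142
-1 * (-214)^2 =-45796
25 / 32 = 0.78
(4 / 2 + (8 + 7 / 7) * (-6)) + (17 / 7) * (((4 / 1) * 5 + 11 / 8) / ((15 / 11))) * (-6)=-39257 / 140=-280.41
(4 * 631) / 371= 2524 / 371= 6.80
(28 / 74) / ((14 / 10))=10 / 37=0.27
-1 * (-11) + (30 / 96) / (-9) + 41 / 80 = 11.48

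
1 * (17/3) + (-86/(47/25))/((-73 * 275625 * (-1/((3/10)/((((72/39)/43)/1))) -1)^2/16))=87524740677581/15445466594775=5.67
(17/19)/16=17/304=0.06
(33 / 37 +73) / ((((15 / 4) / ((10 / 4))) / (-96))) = -4729.08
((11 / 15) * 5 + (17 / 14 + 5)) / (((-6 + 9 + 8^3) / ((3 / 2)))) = 0.03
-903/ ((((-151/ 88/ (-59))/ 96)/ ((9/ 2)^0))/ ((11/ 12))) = -412577088/ 151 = -2732298.60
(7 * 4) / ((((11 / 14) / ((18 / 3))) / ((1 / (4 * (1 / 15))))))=8820 / 11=801.82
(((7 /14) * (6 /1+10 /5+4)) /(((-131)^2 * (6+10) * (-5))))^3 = -27 /323450441233984000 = -0.00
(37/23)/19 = 37/437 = 0.08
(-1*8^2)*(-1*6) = 384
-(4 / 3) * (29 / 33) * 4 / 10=-0.47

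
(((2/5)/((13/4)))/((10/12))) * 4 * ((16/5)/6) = 512/1625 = 0.32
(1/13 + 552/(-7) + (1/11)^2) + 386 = 3382888/11011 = 307.23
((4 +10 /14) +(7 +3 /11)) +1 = 1000 /77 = 12.99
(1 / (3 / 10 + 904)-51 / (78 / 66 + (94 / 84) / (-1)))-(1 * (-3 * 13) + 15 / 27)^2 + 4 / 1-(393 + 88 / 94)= -2676035694265 / 998374329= -2680.39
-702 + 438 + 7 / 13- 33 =-3854 / 13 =-296.46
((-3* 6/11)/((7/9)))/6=-27/77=-0.35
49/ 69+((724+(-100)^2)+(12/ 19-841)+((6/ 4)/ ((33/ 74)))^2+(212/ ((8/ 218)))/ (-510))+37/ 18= 9886.38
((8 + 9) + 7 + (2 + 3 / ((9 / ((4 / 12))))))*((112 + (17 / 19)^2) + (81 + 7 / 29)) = 477384875 / 94221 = 5066.65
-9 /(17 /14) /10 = -63 /85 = -0.74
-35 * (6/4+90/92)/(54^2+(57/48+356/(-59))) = -627760/21068989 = -0.03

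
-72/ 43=-1.67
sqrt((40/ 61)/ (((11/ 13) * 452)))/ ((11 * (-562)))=-sqrt(9856990)/ 468737786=-0.00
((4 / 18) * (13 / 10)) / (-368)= -13 / 16560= -0.00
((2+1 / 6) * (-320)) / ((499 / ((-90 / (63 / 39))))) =270400 / 3493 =77.41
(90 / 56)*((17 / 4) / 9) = 85 / 112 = 0.76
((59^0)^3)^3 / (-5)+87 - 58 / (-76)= 16637 / 190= 87.56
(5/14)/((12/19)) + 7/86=4673/7224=0.65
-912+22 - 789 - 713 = -2392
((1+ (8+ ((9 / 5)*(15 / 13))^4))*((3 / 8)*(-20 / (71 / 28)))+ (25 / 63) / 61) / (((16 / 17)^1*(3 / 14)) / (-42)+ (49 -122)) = 75717842282075 / 67701849145047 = 1.12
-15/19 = -0.79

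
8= 8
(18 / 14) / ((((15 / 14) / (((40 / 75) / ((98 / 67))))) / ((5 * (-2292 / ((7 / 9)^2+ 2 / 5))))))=-99509472 / 19943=-4989.69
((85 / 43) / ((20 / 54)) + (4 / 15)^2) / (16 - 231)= -104651 / 4160250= -0.03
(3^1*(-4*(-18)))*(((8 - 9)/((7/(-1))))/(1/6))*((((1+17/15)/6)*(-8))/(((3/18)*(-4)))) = 27648/35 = 789.94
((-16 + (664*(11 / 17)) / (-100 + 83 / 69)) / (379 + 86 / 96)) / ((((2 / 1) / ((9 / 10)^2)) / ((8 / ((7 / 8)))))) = -2933978112 / 14792651405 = -0.20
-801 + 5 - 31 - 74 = -901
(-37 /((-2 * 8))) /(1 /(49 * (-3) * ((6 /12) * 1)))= -5439 /32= -169.97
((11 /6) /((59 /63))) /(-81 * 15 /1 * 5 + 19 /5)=-0.00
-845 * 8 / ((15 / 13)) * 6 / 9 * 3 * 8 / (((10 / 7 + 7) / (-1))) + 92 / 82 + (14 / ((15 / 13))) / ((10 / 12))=2020569898 / 181425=11137.22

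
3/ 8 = 0.38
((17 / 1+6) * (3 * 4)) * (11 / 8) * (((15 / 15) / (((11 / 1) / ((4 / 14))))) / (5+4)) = 23 / 21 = 1.10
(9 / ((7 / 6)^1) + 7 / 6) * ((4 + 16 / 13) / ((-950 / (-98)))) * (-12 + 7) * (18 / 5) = -532644 / 6175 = -86.26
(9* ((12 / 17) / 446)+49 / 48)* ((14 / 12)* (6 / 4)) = 1318457 / 727872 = 1.81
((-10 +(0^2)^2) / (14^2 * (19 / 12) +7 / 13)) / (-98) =195 / 594076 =0.00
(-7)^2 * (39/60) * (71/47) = 45227/940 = 48.11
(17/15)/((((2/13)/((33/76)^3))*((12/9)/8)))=7942077/2194880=3.62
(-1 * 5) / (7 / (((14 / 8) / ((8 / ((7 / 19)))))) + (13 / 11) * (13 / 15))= -5775 / 101503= -0.06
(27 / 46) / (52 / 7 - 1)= 0.09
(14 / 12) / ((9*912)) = 7 / 49248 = 0.00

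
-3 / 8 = -0.38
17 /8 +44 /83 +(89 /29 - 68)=-1199185 /19256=-62.28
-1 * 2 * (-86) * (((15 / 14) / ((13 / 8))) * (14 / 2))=10320 / 13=793.85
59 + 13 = 72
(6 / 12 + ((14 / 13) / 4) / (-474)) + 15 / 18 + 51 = 214983 / 4108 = 52.33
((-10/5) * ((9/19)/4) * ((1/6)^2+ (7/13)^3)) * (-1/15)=2909/1001832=0.00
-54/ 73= -0.74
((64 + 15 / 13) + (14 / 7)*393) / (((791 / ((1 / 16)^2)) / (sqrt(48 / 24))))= 11065*sqrt(2) / 2632448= 0.01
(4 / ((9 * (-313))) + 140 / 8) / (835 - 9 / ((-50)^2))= 123233750 / 5880462147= 0.02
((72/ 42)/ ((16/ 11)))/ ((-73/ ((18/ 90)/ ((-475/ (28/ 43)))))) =33/ 7455125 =0.00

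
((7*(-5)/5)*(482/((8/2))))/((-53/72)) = 60732/53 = 1145.89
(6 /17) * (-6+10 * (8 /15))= -4 /17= -0.24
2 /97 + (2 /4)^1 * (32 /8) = 196 /97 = 2.02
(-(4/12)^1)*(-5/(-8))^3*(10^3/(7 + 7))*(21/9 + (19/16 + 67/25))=-664375/18432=-36.04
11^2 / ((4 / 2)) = 121 / 2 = 60.50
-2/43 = -0.05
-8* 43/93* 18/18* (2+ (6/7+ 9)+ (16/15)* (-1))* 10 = -779504/1953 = -399.13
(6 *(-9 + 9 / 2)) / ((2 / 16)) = -216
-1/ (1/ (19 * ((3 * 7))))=-399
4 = 4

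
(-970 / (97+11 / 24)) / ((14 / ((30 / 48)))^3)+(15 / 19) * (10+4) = 11.05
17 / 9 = 1.89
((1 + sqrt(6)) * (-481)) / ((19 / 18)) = -8658 * sqrt(6) / 19-8658 / 19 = -1571.88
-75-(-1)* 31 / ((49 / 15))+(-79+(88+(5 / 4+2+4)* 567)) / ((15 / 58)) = 7773453 / 490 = 15864.19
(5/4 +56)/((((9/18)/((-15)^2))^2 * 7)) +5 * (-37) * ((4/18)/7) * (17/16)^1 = 834701855/504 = 1656154.47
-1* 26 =-26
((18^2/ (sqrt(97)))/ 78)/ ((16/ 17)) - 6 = -6 + 459*sqrt(97)/ 10088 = -5.55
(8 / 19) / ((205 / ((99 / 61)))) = 792 / 237595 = 0.00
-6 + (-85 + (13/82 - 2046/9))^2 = 5897108929/60516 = 97447.10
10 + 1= 11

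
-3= -3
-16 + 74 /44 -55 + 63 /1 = -139 /22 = -6.32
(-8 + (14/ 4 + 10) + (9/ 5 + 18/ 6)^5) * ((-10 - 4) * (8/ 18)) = -446869444/ 28125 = -15888.69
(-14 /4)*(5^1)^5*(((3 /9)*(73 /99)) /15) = -319375 /1782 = -179.22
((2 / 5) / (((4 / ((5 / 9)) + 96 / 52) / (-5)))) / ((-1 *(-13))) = -5 / 294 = -0.02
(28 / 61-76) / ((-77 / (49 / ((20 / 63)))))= 508032 / 3355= 151.43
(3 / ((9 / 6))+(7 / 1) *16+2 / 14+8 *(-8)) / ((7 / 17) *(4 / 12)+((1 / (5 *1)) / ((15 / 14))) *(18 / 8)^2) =3580200 / 77273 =46.33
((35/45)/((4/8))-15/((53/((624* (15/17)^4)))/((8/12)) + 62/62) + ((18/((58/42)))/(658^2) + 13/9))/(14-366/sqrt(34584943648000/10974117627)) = -1856711531373897039233016000/2166835060522830603409024021-5420741094474766447860* sqrt(1246683631335)/15167845423659814223863168147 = -1.26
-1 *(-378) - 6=372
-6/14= -3/7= -0.43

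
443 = 443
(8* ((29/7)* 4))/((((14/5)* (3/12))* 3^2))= 9280/441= 21.04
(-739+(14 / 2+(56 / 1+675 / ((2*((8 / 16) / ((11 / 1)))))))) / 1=6749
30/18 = 5/3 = 1.67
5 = 5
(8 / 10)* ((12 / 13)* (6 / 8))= 36 / 65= 0.55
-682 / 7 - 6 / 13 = -8908 / 91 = -97.89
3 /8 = 0.38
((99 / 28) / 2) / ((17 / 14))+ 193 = 13223 / 68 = 194.46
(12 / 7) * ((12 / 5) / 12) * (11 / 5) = 132 / 175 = 0.75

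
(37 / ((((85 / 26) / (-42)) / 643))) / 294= -618566 / 595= -1039.61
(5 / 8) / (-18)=-5 / 144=-0.03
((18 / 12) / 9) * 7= 7 / 6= 1.17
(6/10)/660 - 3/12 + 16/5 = 1623/550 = 2.95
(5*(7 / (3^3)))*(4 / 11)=140 / 297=0.47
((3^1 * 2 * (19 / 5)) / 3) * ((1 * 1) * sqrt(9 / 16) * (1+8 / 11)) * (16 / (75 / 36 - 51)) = -103968 / 32285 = -3.22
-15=-15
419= 419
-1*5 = -5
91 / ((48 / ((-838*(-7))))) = 266903 / 24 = 11120.96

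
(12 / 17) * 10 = 120 / 17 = 7.06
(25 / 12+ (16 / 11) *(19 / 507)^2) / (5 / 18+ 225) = 23585929 / 2547926810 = 0.01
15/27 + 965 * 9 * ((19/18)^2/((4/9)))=3135365/144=21773.37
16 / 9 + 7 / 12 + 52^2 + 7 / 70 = 2706.46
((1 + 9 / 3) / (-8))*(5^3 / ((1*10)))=-25 / 4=-6.25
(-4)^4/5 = 256/5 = 51.20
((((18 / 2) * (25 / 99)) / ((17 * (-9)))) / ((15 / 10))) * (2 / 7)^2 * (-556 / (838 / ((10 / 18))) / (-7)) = -278000 / 6530644197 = -0.00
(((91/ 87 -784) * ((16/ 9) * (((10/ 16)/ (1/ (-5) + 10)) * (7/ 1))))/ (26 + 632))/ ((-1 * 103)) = 243275/ 26533521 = 0.01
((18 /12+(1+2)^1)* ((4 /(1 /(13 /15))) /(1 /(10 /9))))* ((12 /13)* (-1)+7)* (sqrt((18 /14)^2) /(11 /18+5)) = 17064 /707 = 24.14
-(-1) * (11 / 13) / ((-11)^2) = 0.01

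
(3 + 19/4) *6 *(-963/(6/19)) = -567207/4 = -141801.75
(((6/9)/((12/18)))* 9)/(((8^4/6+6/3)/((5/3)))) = 45/2054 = 0.02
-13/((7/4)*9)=-52/63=-0.83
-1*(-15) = 15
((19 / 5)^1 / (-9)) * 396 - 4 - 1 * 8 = -896 / 5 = -179.20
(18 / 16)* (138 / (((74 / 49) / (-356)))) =-2708181 / 74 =-36597.04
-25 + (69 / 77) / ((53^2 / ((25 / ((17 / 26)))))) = -91879675 / 3676981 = -24.99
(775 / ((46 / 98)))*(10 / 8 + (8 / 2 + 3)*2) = 2316475 / 92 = 25179.08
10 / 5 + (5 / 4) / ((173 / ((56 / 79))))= 2.01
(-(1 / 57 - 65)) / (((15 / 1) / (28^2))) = 3396.42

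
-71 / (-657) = 71 / 657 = 0.11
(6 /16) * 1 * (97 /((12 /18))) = 873 /16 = 54.56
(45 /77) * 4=180 /77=2.34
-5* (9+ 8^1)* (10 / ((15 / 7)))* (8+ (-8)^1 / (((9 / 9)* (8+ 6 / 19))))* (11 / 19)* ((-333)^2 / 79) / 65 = -53803638504 / 1541527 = -34902.82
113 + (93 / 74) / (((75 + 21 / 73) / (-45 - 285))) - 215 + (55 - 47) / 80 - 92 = -67583563 / 338920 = -199.41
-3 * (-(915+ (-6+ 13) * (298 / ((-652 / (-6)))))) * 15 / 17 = 6852330 / 2771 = 2472.87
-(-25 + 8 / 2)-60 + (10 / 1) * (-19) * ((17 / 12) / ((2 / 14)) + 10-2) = -20659 / 6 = -3443.17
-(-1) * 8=8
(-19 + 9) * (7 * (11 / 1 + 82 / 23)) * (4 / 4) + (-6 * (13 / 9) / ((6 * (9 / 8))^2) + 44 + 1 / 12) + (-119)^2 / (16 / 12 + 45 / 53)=384911457433 / 69817788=5513.09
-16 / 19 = -0.84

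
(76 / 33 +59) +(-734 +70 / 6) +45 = -20329 / 33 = -616.03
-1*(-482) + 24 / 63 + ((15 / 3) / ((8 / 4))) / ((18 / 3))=40555 / 84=482.80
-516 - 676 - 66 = -1258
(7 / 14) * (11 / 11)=1 / 2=0.50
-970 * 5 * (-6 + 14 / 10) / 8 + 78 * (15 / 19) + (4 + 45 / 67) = 14537663 / 5092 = 2855.00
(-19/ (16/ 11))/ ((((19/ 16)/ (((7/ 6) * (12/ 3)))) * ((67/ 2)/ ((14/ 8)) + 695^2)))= -1078/ 10143927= -0.00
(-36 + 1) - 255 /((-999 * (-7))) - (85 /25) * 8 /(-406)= -11819506 /337995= -34.97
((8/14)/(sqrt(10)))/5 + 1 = 2 * sqrt(10)/175 + 1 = 1.04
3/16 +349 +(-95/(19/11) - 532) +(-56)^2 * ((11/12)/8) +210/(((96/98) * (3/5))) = 7661/16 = 478.81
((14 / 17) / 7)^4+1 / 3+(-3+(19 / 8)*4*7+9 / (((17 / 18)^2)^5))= 964933211316287 / 12095963402694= 79.77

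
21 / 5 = 4.20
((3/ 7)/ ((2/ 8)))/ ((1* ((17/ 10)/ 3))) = 360/ 119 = 3.03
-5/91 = -0.05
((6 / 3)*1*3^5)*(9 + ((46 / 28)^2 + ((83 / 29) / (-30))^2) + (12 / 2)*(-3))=-3150296739 / 1030225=-3057.87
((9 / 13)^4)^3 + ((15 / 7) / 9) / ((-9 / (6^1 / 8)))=-45318182419193 / 5871117450865212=-0.01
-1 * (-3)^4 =-81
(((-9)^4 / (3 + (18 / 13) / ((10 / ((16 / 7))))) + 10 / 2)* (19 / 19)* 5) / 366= 2494000 / 92049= 27.09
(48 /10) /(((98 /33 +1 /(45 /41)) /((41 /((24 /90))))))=365310 /1921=190.17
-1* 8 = -8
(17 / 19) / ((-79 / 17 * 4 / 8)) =-0.39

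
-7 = -7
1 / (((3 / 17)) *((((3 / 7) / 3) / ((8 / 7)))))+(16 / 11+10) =1874 / 33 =56.79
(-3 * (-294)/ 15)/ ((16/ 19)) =2793/ 40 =69.82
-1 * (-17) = 17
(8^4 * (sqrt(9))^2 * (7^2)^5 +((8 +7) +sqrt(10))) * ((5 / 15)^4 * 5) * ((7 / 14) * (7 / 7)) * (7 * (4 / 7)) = 10 * sqrt(10) / 81 +34710558597170 / 27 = 1285576244340.02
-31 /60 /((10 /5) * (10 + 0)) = -31 /1200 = -0.03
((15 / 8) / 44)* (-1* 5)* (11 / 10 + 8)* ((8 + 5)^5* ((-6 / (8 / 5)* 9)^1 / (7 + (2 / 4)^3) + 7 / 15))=41119585871 / 13376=3074131.72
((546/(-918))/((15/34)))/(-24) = 0.06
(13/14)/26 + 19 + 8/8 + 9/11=20.85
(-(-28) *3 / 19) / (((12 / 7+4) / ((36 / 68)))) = 1323 / 3230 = 0.41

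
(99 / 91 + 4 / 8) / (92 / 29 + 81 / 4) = 16762 / 247247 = 0.07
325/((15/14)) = 910/3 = 303.33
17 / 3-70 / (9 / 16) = -1069 / 9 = -118.78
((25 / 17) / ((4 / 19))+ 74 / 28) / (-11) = -4583 / 5236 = -0.88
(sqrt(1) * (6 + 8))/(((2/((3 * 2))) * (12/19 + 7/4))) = 17.64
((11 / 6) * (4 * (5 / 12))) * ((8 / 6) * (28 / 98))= 220 / 189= 1.16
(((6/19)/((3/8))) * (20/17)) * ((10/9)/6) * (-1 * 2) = -3200/8721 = -0.37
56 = 56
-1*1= -1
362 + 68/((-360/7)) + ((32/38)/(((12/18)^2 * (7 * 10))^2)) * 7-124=28331059/119700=236.68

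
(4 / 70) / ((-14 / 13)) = -13 / 245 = -0.05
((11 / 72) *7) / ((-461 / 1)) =-77 / 33192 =-0.00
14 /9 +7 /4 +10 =479 /36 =13.31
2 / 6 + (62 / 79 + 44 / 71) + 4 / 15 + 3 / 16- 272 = -121068233 / 448720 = -269.81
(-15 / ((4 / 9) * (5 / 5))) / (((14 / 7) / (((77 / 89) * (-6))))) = 31185 / 356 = 87.60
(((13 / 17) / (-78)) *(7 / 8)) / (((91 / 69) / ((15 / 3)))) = -115 / 3536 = -0.03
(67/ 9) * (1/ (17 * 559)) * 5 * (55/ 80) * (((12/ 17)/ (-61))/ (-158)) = 3685/ 18684342456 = 0.00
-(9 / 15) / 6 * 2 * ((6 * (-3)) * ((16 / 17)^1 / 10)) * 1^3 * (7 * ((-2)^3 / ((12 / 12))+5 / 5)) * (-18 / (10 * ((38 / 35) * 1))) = 222264 / 8075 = 27.52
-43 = -43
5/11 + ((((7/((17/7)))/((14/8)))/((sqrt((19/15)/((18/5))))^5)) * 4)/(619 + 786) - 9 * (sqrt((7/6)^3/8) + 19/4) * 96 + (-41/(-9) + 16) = -404216/99 - 84 * sqrt(21) + 979776 * sqrt(114)/163827215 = -4467.86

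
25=25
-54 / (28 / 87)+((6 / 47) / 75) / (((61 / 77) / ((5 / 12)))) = -167.78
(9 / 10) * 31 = 279 / 10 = 27.90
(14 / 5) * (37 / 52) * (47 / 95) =12173 / 12350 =0.99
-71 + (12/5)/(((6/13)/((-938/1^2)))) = -24743/5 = -4948.60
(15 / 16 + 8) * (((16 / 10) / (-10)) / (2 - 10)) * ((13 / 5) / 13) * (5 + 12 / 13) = 847 / 4000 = 0.21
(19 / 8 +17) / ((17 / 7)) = 1085 / 136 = 7.98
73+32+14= 119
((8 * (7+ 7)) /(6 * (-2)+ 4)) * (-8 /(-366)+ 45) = -115346 /183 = -630.31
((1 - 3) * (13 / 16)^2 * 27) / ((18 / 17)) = -8619 / 256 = -33.67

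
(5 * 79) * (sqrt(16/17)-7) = -2765 + 1580 * sqrt(17)/17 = -2381.79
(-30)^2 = 900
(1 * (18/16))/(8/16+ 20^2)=1/356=0.00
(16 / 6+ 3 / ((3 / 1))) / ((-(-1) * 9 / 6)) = 22 / 9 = 2.44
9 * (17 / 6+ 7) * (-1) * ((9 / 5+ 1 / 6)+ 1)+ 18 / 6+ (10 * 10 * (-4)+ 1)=-13171 / 20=-658.55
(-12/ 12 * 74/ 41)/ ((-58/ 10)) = 370/ 1189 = 0.31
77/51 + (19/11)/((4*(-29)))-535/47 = -30243359/3058572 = -9.89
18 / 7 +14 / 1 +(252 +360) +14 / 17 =74898 / 119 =629.39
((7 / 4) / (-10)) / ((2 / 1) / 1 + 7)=-7 / 360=-0.02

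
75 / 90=5 / 6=0.83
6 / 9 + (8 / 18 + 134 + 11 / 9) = 409 / 3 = 136.33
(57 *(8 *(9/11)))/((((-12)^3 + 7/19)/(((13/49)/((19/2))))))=-0.01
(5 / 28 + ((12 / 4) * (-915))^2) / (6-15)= -210980705 / 252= -837225.02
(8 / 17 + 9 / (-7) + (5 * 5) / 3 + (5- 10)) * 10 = 25.18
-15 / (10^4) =-3 / 2000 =-0.00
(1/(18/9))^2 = 1/4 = 0.25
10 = 10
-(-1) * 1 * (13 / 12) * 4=13 / 3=4.33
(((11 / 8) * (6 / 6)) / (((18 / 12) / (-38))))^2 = 43681 / 36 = 1213.36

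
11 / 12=0.92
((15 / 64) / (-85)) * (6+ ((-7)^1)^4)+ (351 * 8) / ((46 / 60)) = 91487037 / 25024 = 3655.97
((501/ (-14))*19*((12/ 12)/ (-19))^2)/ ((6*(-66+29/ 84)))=501/ 104785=0.00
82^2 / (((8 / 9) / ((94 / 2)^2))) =33419961 / 2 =16709980.50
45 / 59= 0.76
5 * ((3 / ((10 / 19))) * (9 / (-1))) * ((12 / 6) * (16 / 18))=-456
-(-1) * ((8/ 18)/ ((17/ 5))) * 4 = 80/ 153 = 0.52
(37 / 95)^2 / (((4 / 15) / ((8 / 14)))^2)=12321 / 17689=0.70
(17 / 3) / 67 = 17 / 201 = 0.08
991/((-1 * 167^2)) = -0.04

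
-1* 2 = -2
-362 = -362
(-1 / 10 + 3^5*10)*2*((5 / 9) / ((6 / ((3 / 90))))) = 24299 / 1620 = 15.00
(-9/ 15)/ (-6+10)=-3/ 20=-0.15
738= 738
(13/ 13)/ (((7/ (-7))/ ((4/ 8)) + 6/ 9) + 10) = 3/ 26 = 0.12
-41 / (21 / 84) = -164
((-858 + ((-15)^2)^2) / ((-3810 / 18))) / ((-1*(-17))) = -13.83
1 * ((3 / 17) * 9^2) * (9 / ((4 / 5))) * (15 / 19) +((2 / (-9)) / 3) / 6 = 126.94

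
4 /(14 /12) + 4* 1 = 52 /7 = 7.43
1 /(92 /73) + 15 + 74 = 8261 /92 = 89.79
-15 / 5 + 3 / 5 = -12 / 5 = -2.40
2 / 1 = 2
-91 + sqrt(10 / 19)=-91 + sqrt(190) / 19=-90.27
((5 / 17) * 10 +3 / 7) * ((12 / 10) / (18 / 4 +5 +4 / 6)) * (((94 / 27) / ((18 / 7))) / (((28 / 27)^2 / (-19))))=-9668511 / 1016260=-9.51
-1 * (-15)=15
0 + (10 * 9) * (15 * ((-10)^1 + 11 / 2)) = -6075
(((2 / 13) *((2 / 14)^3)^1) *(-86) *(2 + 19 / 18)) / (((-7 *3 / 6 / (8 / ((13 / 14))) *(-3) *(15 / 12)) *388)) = -0.00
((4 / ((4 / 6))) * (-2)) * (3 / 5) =-36 / 5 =-7.20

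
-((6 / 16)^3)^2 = -729 / 262144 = -0.00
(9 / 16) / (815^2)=0.00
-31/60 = -0.52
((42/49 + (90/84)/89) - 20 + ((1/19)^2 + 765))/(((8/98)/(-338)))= -396893754257/128516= -3088282.82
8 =8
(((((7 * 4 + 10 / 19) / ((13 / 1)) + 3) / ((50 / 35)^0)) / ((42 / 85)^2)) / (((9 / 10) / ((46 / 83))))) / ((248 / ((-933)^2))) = 103105807102625 / 2242153368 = 45985.17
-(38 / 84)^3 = -6859 / 74088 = -0.09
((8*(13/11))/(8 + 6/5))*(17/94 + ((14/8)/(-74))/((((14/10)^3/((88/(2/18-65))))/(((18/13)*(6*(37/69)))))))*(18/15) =280998192/978284461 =0.29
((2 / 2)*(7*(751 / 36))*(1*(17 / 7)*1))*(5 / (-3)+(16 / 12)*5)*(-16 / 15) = -51068 / 27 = -1891.41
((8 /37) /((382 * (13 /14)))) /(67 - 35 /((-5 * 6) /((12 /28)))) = 112 /12402585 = 0.00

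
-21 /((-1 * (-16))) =-21 /16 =-1.31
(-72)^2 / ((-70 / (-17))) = 44064 / 35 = 1258.97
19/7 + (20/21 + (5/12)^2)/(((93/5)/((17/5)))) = 273743/93744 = 2.92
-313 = -313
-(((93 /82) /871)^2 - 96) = 489705791415 /5101102084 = 96.00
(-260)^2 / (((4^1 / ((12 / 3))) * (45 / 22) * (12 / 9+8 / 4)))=29744 / 3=9914.67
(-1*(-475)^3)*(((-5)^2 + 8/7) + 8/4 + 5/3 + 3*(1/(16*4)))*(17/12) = 73108259078125/16128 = 4533002174.98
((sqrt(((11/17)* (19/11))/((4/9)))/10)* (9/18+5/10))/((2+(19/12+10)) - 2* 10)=-9* sqrt(323)/6545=-0.02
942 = 942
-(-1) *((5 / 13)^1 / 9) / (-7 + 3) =-5 / 468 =-0.01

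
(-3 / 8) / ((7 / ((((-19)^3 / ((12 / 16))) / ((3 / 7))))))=6859 / 6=1143.17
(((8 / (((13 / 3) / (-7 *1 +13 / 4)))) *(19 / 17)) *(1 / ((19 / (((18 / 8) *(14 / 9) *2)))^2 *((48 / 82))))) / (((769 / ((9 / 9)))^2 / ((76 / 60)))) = -2009 / 522763124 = -0.00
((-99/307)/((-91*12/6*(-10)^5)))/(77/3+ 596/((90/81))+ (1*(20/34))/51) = -28611/907620608440000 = -0.00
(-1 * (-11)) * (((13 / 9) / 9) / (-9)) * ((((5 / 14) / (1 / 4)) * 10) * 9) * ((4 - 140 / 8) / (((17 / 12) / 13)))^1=371800 / 119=3124.37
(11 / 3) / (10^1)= 11 / 30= 0.37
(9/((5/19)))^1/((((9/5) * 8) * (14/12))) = 57/28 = 2.04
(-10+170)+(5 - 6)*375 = -215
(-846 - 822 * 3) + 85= -3227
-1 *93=-93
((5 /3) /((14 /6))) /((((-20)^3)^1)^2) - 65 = -5823999999 /89600000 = -65.00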